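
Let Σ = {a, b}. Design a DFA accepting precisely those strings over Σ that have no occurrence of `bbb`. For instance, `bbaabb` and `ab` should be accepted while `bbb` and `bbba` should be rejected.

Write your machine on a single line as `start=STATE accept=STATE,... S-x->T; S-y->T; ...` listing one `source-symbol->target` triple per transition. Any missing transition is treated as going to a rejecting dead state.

Track partial matches of the forbidden pattern `bbb`. State q3 is a dead state reached once `bbb` has occurred; every other state accepts. q0 means no part of `bbb` is currently matched.
        a   b  
>* q0   q0  q1 
 * q1   q0  q2 
 * q2   q0  q3 
   q3   q3  q3 
(> = start, * = accepting)

start=q0; accept=q0,q1,q2; q0-a->q0; q0-b->q1; q1-a->q0; q1-b->q2; q2-a->q0; q2-b->q3; q3-a->q3; q3-b->q3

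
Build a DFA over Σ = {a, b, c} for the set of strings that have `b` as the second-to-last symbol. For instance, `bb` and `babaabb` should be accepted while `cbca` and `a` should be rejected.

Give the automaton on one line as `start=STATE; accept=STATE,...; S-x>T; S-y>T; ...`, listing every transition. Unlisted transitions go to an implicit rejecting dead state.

start=s0; accept=s7,s8,s9; s0-a>s1; s0-b>s2; s0-c>s3; s1-a>s4; s1-b>s5; s1-c>s6; s2-a>s7; s2-b>s8; s2-c>s9; s3-a>s10; s3-b>s11; s3-c>s12; s4-a>s4; s4-b>s5; s4-c>s6; s5-a>s7; s5-b>s8; s5-c>s9; s6-a>s10; s6-b>s11; s6-c>s12; s7-a>s4; s7-b>s5; s7-c>s6; s8-a>s7; s8-b>s8; s8-c>s9; s9-a>s10; s9-b>s11; s9-c>s12; s10-a>s4; s10-b>s5; s10-c>s6; s11-a>s7; s11-b>s8; s11-c>s9; s12-a>s10; s12-b>s11; s12-c>s12

A DFA must remember the last 2 symbols (since which symbol is second-to-last isn't known until the input ends). Use one state per possible window of the last ≤2 symbols; accept from those whose window starts with `b`.
A 13-state machine:
          a    b    c  
>  s0     s1   s2   s3 
   s1     s4   s5   s6 
   s2     s7   s8   s9 
   s3    s10  s11  s12 
   s4     s4   s5   s6 
   s5     s7   s8   s9 
   s6    s10  s11  s12 
 * s7     s4   s5   s6 
 * s8     s7   s8   s9 
 * s9    s10  s11  s12 
   s10    s4   s5   s6 
   s11    s7   s8   s9 
   s12   s10  s11  s12 
(> = start, * = accepting)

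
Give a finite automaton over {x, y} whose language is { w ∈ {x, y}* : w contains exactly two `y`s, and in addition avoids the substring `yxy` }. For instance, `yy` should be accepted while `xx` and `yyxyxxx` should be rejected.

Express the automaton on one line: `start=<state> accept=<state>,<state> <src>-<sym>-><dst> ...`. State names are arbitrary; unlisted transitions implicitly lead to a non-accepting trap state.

Handle the two conditions separately and then intersect. The first has 4 states tracking the count of `y`s, saturating at 3; the second has 4 states tracking partial matches of the forbidden pattern `yxy`. A product state is a pair (one from each), accepting exactly when both do. After merging equivalent states the machine shrinks.
A 6-state machine:
        x   y  
>  q0   q0  q1 
   q1   q2  q3 
   q2   q4  q5 
 * q3   q3  q5 
   q4   q4  q3 
   q5   q5  q5 
(> = start, * = accepting)

start=q0 accept=q3 q0-x->q0 q0-y->q1 q1-x->q2 q1-y->q3 q2-x->q4 q2-y->q5 q3-x->q3 q3-y->q5 q4-x->q4 q4-y->q3 q5-x->q5 q5-y->q5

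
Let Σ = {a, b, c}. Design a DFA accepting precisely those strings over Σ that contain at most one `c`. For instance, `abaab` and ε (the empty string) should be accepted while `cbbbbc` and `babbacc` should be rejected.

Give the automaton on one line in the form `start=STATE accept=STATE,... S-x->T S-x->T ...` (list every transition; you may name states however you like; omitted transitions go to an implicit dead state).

Count `c`s, saturating at 2: state q0 means no `c` yet, q1 means one `c` seen, q2 means more than one. Each `c` increments (capped at q2); other symbols loop. Accept from {q0, q1}.
3 states suffice.
        a   b   c  
>* q0   q0  q0  q1 
 * q1   q1  q1  q2 
   q2   q2  q2  q2 
(> = start, * = accepting)

start=q0 accept=q0,q1 q0-a->q0 q0-b->q0 q0-c->q1 q1-a->q1 q1-b->q1 q1-c->q2 q2-a->q2 q2-b->q2 q2-c->q2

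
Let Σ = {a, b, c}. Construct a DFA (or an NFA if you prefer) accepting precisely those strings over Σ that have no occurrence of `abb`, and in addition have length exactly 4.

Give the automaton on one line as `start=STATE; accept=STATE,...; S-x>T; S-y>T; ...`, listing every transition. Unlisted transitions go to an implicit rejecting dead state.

Run two small machines in parallel and take their product. One (4 states) tracks partial matches of the forbidden pattern `abb`; the other (6 states) tracks the input length, saturating at 5. Each combined state is a pair, one component from each; accept when both components accept. Minimizing collapses redundant product states.
10 states suffice.
        a   b   c  
>  S0   S1  S2  S2 
   S1   S3  S4  S5 
   S2   S3  S5  S5 
   S3   S6  S7  S6 
   S4   S6  S8  S6 
   S5   S6  S6  S6 
   S6   S9  S9  S9 
   S7   S9  S8  S9 
   S8   S8  S8  S8 
 * S9   S8  S8  S8 
(> = start, * = accepting)

start=S0; accept=S9; S0-a>S1; S0-b>S2; S0-c>S2; S1-a>S3; S1-b>S4; S1-c>S5; S2-a>S3; S2-b>S5; S2-c>S5; S3-a>S6; S3-b>S7; S3-c>S6; S4-a>S6; S4-b>S8; S4-c>S6; S5-a>S6; S5-b>S6; S5-c>S6; S6-a>S9; S6-b>S9; S6-c>S9; S7-a>S9; S7-b>S8; S7-c>S9; S8-a>S8; S8-b>S8; S8-c>S8; S9-a>S8; S9-b>S8; S9-c>S8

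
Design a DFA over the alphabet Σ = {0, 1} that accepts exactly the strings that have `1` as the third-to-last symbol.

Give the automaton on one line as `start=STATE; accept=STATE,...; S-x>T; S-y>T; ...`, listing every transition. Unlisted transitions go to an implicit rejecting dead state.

start=S0; accept=S11,S12,S13,S14; S0-0>S1; S0-1>S2; S1-0>S3; S1-1>S4; S2-0>S5; S2-1>S6; S3-0>S7; S3-1>S8; S4-0>S9; S4-1>S10; S5-0>S11; S5-1>S12; S6-0>S13; S6-1>S14; S7-0>S7; S7-1>S8; S8-0>S9; S8-1>S10; S9-0>S11; S9-1>S12; S10-0>S13; S10-1>S14; S11-0>S7; S11-1>S8; S12-0>S9; S12-1>S10; S13-0>S11; S13-1>S12; S14-0>S13; S14-1>S14

Because acceptance depends on a position counted from the end, the machine has to buffer the most recent 3 symbols. Make each state the string of the last up-to-3 symbols read; on input `x` shift the window left and append `x`. Accept when the buffered window has length 3 and begins with `1`.
          0    1  
>  S0     S1   S2 
   S1     S3   S4 
   S2     S5   S6 
   S3     S7   S8 
   S4     S9  S10 
   S5    S11  S12 
   S6    S13  S14 
   S7     S7   S8 
   S8     S9  S10 
   S9    S11  S12 
   S10   S13  S14 
 * S11    S7   S8 
 * S12    S9  S10 
 * S13   S11  S12 
 * S14   S13  S14 
(> = start, * = accepting)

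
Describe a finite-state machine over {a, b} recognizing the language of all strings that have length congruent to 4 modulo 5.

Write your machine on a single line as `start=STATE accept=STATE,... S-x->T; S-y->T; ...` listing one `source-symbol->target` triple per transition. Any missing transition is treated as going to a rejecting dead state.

Only the length mod 5 matters, so use a 5-cycle: from any state, every input symbol moves to the next state, wrapping S4 back to S0. Mark S4 accepting.
        a   b  
>  S0   S1  S1 
   S1   S2  S2 
   S2   S3  S3 
   S3   S4  S4 
 * S4   S0  S0 
(> = start, * = accepting)

start=S0; accept=S4; S0-a->S1; S0-b->S1; S1-a->S2; S1-b->S2; S2-a->S3; S2-b->S3; S3-a->S4; S3-b->S4; S4-a->S0; S4-b->S0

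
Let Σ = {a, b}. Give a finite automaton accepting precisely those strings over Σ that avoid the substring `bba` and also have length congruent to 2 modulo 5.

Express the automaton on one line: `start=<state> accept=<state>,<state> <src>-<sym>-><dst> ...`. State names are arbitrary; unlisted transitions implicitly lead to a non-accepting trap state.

Handle the two conditions separately and then intersect. One (4 states) tracks partial matches of the forbidden pattern `bba`; the other (5 states) tracks the input length modulo 5. Each combined state is a pair, one component from each; accept when both components accept. After merging equivalent states the machine shrinks.
16 states suffice.
          a    b  
>  q0     q1   q2 
   q1     q3   q4 
   q2     q3   q5 
 * q3     q6   q7 
 * q4     q6   q8 
 * q5     q9   q8 
   q6    q10  q11 
   q7    q10  q12 
   q8     q9  q12 
   q9     q9   q9 
   q10    q0  q13 
   q11    q0  q14 
   q12    q9  q14 
   q13    q1  q15 
   q14    q9  q15 
   q15    q9   q5 
(> = start, * = accepting)

start=q0 accept=q3,q4,q5 q0-a->q1 q0-b->q2 q1-a->q3 q1-b->q4 q2-a->q3 q2-b->q5 q3-a->q6 q3-b->q7 q4-a->q6 q4-b->q8 q5-a->q9 q5-b->q8 q6-a->q10 q6-b->q11 q7-a->q10 q7-b->q12 q8-a->q9 q8-b->q12 q9-a->q9 q9-b->q9 q10-a->q0 q10-b->q13 q11-a->q0 q11-b->q14 q12-a->q9 q12-b->q14 q13-a->q1 q13-b->q15 q14-a->q9 q14-b->q15 q15-a->q9 q15-b->q5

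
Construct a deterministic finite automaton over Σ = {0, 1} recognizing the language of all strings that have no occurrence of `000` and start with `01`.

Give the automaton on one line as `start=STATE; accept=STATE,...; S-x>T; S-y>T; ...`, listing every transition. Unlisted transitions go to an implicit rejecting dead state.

start=s0; accept=s3,s4,s5; s0-0>s1; s0-1>s2; s1-0>s2; s1-1>s3; s2-0>s2; s2-1>s2; s3-0>s4; s3-1>s3; s4-0>s5; s4-1>s3; s5-0>s2; s5-1>s3

Build one automaton per condition and run them in lockstep. The first has 4 states tracking partial matches of the forbidden pattern `000`; the second has 4 states tracking whether the input so far still matches the prefix `01`. A product state is a pair (one from each), accepting exactly when both do. Minimizing collapses redundant product states.
6 states suffice.
        0   1  
>  s0   s1  s2 
   s1   s2  s3 
   s2   s2  s2 
 * s3   s4  s3 
 * s4   s5  s3 
 * s5   s2  s3 
(> = start, * = accepting)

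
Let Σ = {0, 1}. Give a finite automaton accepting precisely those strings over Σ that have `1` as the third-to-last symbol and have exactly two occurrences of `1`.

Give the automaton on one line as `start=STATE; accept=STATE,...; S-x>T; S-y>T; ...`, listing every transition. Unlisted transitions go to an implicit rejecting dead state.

start=A; accept=F,G,K; A-0>A; A-1>B; B-0>C; B-1>D; C-0>E; C-1>F; D-0>G; D-1>H; E-0>E; E-1>I; F-0>J; F-1>H; G-0>K; G-1>H; H-0>H; H-1>H; I-0>J; I-1>H; J-0>K; J-1>H; K-0>H; K-1>H

Run two small machines in parallel and take their product. The first has 15 states tracking the last 3 symbols read; the second has 4 states tracking the count of `1`s, saturating at 3. A product state is a pair (one from each), accepting exactly when both do. After merging equivalent states the machine shrinks.
11 states suffice.
       0  1 
>  A   A  B 
   B   C  D 
   C   E  F 
   D   G  H 
   E   E  I 
 * F   J  H 
 * G   K  H 
   H   H  H 
   I   J  H 
   J   K  H 
 * K   H  H 
(> = start, * = accepting)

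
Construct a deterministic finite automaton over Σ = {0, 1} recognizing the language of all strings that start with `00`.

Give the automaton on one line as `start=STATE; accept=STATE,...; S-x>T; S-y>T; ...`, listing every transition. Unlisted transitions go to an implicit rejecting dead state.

Walk along `00` while the input agrees: from s0 take `0` to s1, and so on. Any deviation drops to the rejecting sink s3. Once s2 is reached the prefix is confirmed and every continuation is accepted.
        0   1  
>  s0   s1  s3 
   s1   s2  s3 
 * s2   s2  s2 
   s3   s3  s3 
(> = start, * = accepting)

start=s0; accept=s2; s0-0>s1; s0-1>s3; s1-0>s2; s1-1>s3; s2-0>s2; s2-1>s2; s3-0>s3; s3-1>s3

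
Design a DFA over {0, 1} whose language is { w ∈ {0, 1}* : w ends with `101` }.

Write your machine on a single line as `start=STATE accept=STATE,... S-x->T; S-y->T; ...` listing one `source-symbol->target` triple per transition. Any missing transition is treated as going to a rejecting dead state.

start=q0; accept=q3; q0-0->q0; q0-1->q1; q1-0->q2; q1-1->q1; q2-0->q0; q2-1->q3; q3-0->q2; q3-1->q1

Remember how much of `101` the current input suffix matches. State q0 means no match yet; q1 means the last symbol is `1`; q2 means the last 2 symbols are `10`; q3 means the last 3 symbols are `101`. Only q3 accepts. On a mismatch, fall back to the longest proper suffix that is still a prefix of `101`.
        0   1  
>  q0   q0  q1 
   q1   q2  q1 
   q2   q0  q3 
 * q3   q2  q1 
(> = start, * = accepting)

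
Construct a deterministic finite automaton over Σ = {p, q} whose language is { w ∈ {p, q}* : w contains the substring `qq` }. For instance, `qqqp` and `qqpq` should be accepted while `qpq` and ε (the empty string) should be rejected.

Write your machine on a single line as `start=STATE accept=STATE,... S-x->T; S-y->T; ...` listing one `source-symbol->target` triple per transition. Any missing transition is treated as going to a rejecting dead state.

start=S0; accept=S2; S0-p->S0; S0-q->S1; S1-p->S0; S1-q->S2; S2-p->S2; S2-q->S2

Track how much of `qq` has been matched so far: state S0 is no progress, S2 is the absorbing accept state reached once `qq` has occurred. Intermediate states record partial matches; on a mismatch, fall back to the longest reusable overlap.
A 3-state machine:
        p   q  
>  S0   S0  S1 
   S1   S0  S2 
 * S2   S2  S2 
(> = start, * = accepting)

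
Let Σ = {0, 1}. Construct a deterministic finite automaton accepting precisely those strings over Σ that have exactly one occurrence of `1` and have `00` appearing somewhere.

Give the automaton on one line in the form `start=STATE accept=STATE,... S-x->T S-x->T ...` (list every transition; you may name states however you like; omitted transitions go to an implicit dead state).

start=S0 accept=S6 S0-0->S1 S0-1->S2 S1-0->S3 S1-1->S2 S2-0->S4 S2-1->S5 S3-0->S3 S3-1->S6 S4-0->S6 S4-1->S5 S5-0->S5 S5-1->S5 S6-0->S6 S6-1->S5

Handle the two conditions separately and then intersect. The first has 3 states tracking the count of `1`s, saturating at 2; the second has 3 states tracking whether and how much of `00` has been seen. A product state is a pair (one from each), accepting exactly when both do. Minimizing collapses redundant product states.
A 7-state machine:
        0   1  
>  S0   S1  S2 
   S1   S3  S2 
   S2   S4  S5 
   S3   S3  S6 
   S4   S6  S5 
   S5   S5  S5 
 * S6   S6  S5 
(> = start, * = accepting)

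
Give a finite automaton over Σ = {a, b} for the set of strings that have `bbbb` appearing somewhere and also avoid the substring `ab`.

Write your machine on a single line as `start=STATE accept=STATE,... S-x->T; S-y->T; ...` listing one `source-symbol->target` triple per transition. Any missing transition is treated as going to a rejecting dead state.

Handle the two conditions separately and then intersect. The first has 5 states tracking whether and how much of `bbbb` has been seen; the second has 3 states tracking partial matches of the forbidden pattern `ab`. A product state is a pair (one from each), accepting exactly when both do.
A 12-state machine:
          a    b  
>  q0     q1   q2 
   q1     q1   q3 
   q2     q1   q4 
   q3     q5   q6 
   q4     q1   q7 
   q5     q5   q3 
   q6     q5   q8 
   q7     q1   q9 
   q8     q5  q10 
 * q9    q11   q9 
   q10   q10  q10 
 * q11   q11  q10 
(> = start, * = accepting)

start=q0; accept=q9,q11; q0-a->q1; q0-b->q2; q1-a->q1; q1-b->q3; q2-a->q1; q2-b->q4; q3-a->q5; q3-b->q6; q4-a->q1; q4-b->q7; q5-a->q5; q5-b->q3; q6-a->q5; q6-b->q8; q7-a->q1; q7-b->q9; q8-a->q5; q8-b->q10; q9-a->q11; q9-b->q9; q10-a->q10; q10-b->q10; q11-a->q11; q11-b->q10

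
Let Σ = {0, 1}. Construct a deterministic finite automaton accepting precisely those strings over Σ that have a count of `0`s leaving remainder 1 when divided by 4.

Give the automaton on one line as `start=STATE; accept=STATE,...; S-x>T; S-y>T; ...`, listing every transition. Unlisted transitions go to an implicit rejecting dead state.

Keep the running count of `0`s modulo 4: each `0` advances along the cycle q0 → q1 → q2 → q3 → q0 while other symbols loop. Accept at q1.
A 4-state machine:
        0   1  
>  q0   q1  q0 
 * q1   q2  q1 
   q2   q3  q2 
   q3   q0  q3 
(> = start, * = accepting)

start=q0; accept=q1; q0-0>q1; q0-1>q0; q1-0>q2; q1-1>q1; q2-0>q3; q2-1>q2; q3-0>q0; q3-1>q3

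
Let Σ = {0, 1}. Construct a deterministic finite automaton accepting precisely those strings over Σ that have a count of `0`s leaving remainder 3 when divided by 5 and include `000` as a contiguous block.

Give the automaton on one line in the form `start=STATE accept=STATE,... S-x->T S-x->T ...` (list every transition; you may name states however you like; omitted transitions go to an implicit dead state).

start=A accept=E A-0->B A-1->A B-0->C B-1->D C-0->E C-1->F D-0->G D-1->D E-0->H E-1->E F-0->I F-1->F G-0->J G-1->F H-0->K H-1->H I-0->L I-1->M J-0->H J-1->M K-0->N K-1->K L-0->K L-1->O M-0->P M-1->M N-0->Q N-1->N O-0->R O-1->O P-0->S P-1->O Q-0->E Q-1->Q R-0->T R-1->A S-0->N S-1->A T-0->Q T-1->D

Run two small machines in parallel and take their product. One (5 states) tracks the count of `0`s modulo 5; the other (4 states) tracks whether and how much of `000` has been seen. Each combined state is a pair, one component from each; accept when both components accept.
A 20-state machine:
       0  1 
>  A   B  A 
   B   C  D 
   C   E  F 
   D   G  D 
 * E   H  E 
   F   I  F 
   G   J  F 
   H   K  H 
   I   L  M 
   J   H  M 
   K   N  K 
   L   K  O 
   M   P  M 
   N   Q  N 
   O   R  O 
   P   S  O 
   Q   E  Q 
   R   T  A 
   S   N  A 
   T   Q  D 
(> = start, * = accepting)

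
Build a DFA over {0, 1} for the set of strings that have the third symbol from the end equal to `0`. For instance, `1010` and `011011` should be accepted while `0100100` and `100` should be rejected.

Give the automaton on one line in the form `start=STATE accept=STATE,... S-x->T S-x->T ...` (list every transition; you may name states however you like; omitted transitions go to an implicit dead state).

Because acceptance depends on a position counted from the end, the machine has to buffer the most recent 3 symbols. Make each state the string of the last up-to-3 symbols read; on input `x` shift the window left and append `x`. Accept when the buffered window has length 3 and begins with `0`.
15 states suffice.
       0  1 
>  A   B  C 
   B   D  E 
   C   F  G 
   D   H  I 
   E   J  K 
   F   L  M 
   G   N  O 
 * H   H  I 
 * I   J  K 
 * J   L  M 
 * K   N  O 
   L   H  I 
   M   J  K 
   N   L  M 
   O   N  O 
(> = start, * = accepting)

start=A accept=H,I,J,K A-0->B A-1->C B-0->D B-1->E C-0->F C-1->G D-0->H D-1->I E-0->J E-1->K F-0->L F-1->M G-0->N G-1->O H-0->H H-1->I I-0->J I-1->K J-0->L J-1->M K-0->N K-1->O L-0->H L-1->I M-0->J M-1->K N-0->L N-1->M O-0->N O-1->O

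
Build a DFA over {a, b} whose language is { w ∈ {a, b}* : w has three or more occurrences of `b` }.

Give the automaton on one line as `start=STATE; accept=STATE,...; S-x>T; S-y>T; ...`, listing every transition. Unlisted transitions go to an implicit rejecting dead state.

Only the number of `b`s matters, and only up to 4. Make a chain s0 → s1 → s2 → s3 → s4 advanced by each `b` (with s4 absorbing); every other symbol self-loops. The accepting set is {s3, s4}.
5 states suffice.
        a   b  
>  s0   s0  s1 
   s1   s1  s2 
   s2   s2  s3 
 * s3   s3  s4 
 * s4   s4  s4 
(> = start, * = accepting)

start=s0; accept=s3,s4; s0-a>s0; s0-b>s1; s1-a>s1; s1-b>s2; s2-a>s2; s2-b>s3; s3-a>s3; s3-b>s4; s4-a>s4; s4-b>s4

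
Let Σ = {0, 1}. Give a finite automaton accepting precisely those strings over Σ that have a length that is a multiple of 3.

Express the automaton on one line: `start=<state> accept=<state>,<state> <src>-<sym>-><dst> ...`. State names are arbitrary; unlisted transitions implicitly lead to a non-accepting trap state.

Only the length mod 3 matters, so use a 3-cycle: from any state, every input symbol moves to the next state, wrapping s2 back to s0. Mark s0 accepting.
A 3-state machine:
        0   1  
>* s0   s1  s1 
   s1   s2  s2 
   s2   s0  s0 
(> = start, * = accepting)

start=s0 accept=s0 s0-0->s1 s0-1->s1 s1-0->s2 s1-1->s2 s2-0->s0 s2-1->s0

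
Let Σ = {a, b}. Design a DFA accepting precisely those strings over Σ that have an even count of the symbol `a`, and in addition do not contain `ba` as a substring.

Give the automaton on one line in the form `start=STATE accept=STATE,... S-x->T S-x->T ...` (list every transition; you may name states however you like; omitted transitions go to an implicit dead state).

start=S0 accept=S0,S2 S0-a->S1 S0-b->S2 S1-a->S0 S1-b->S3 S2-a->S4 S2-b->S2 S3-a->S5 S3-b->S3 S4-a->S5 S4-b->S4 S5-a->S4 S5-b->S5

Handle the two conditions separately and then intersect. The first has 2 states tracking the count of `a`s modulo 2; the second has 3 states tracking partial matches of the forbidden pattern `ba`. A product state is a pair (one from each), accepting exactly when both do.
        a   b  
>* S0   S1  S2 
   S1   S0  S3 
 * S2   S4  S2 
   S3   S5  S3 
   S4   S5  S4 
   S5   S4  S5 
(> = start, * = accepting)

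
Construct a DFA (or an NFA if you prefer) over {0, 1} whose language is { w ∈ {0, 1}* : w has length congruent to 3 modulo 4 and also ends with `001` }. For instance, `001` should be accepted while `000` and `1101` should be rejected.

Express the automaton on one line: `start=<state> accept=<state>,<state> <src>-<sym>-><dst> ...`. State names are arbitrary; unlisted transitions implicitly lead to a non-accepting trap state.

Build one automaton per condition and run them in lockstep. One (4 states) tracks the input length modulo 4; the other (4 states) tracks how much of the suffix `001` has currently been matched. Each combined state is a pair, one component from each; accept when both components accept. After merging equivalent states the machine shrinks.
With 7 states:
        0   1  
>  q0   q1  q2 
   q1   q3  q4 
   q2   q4  q4 
   q3   q5  q6 
   q4   q5  q5 
   q5   q0  q0 
 * q6   q0  q0 
(> = start, * = accepting)

start=q0 accept=q6 q0-0->q1 q0-1->q2 q1-0->q3 q1-1->q4 q2-0->q4 q2-1->q4 q3-0->q5 q3-1->q6 q4-0->q5 q4-1->q5 q5-0->q0 q5-1->q0 q6-0->q0 q6-1->q0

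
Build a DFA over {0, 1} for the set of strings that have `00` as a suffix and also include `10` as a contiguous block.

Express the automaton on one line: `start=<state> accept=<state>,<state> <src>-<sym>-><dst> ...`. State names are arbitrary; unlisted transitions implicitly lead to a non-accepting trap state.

start=q0 accept=q5 q0-0->q1 q0-1->q2 q1-0->q3 q1-1->q2 q2-0->q4 q2-1->q2 q3-0->q3 q3-1->q2 q4-0->q5 q4-1->q6 q5-0->q5 q5-1->q6 q6-0->q4 q6-1->q6

Build one automaton per condition and run them in lockstep. The first has 3 states tracking how much of the suffix `00` has currently been matched; the second has 3 states tracking whether and how much of `10` has been seen. A product state is a pair (one from each), accepting exactly when both do.
7 states suffice.
        0   1  
>  q0   q1  q2 
   q1   q3  q2 
   q2   q4  q2 
   q3   q3  q2 
   q4   q5  q6 
 * q5   q5  q6 
   q6   q4  q6 
(> = start, * = accepting)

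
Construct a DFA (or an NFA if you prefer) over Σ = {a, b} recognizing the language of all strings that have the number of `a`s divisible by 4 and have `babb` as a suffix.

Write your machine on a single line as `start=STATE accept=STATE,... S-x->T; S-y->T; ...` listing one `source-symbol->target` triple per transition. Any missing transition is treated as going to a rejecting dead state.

start=S0; accept=S19; S0-a->S1; S0-b->S2; S1-a->S3; S1-b->S4; S2-a->S5; S2-b->S2; S3-a->S6; S3-b->S7; S4-a->S8; S4-b->S4; S5-a->S3; S5-b->S9; S6-a->S0; S6-b->S10; S7-a->S11; S7-b->S7; S8-a->S6; S8-b->S12; S9-a->S8; S9-b->S13; S10-a->S14; S10-b->S10; S11-a->S0; S11-b->S15; S12-a->S11; S12-b->S16; S13-a->S8; S13-b->S4; S14-a->S1; S14-b->S17; S15-a->S14; S15-b->S18; S16-a->S11; S16-b->S7; S17-a->S5; S17-b->S19; S18-a->S14; S18-b->S10; S19-a->S5; S19-b->S2

Run two small machines in parallel and take their product. One (4 states) tracks the count of `a`s modulo 4; the other (5 states) tracks how much of the suffix `babb` has currently been matched. Each combined state is a pair, one component from each; accept when both components accept.
20 states suffice.
          a    b  
>  S0     S1   S2 
   S1     S3   S4 
   S2     S5   S2 
   S3     S6   S7 
   S4     S8   S4 
   S5     S3   S9 
   S6     S0  S10 
   S7    S11   S7 
   S8     S6  S12 
   S9     S8  S13 
   S10   S14  S10 
   S11    S0  S15 
   S12   S11  S16 
   S13    S8   S4 
   S14    S1  S17 
   S15   S14  S18 
   S16   S11   S7 
   S17    S5  S19 
   S18   S14  S10 
 * S19    S5   S2 
(> = start, * = accepting)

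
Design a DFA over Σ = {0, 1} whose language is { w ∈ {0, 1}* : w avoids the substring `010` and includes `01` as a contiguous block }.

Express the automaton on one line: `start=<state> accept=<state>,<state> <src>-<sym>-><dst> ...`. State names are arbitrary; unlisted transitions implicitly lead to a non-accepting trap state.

start=s0 accept=s2,s4,s5 s0-0->s1 s0-1->s0 s1-0->s1 s1-1->s2 s2-0->s3 s2-1->s4 s3-0->s3 s3-1->s3 s4-0->s5 s4-1->s4 s5-0->s5 s5-1->s2

Handle the two conditions separately and then intersect. One (4 states) tracks partial matches of the forbidden pattern `010`; the other (3 states) tracks whether and how much of `01` has been seen. Each combined state is a pair, one component from each; accept when both components accept.
        0   1  
>  s0   s1  s0 
   s1   s1  s2 
 * s2   s3  s4 
   s3   s3  s3 
 * s4   s5  s4 
 * s5   s5  s2 
(> = start, * = accepting)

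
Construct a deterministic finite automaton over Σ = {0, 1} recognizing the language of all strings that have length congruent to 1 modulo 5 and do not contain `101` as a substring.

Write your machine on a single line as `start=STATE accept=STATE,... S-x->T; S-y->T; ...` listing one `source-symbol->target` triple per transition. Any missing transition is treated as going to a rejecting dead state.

Handle the two conditions separately and then intersect. The first has 5 states tracking the input length modulo 5; the second has 4 states tracking partial matches of the forbidden pattern `101`. A product state is a pair (one from each), accepting exactly when both do. Minimizing collapses redundant product states.
          0    1  
>  q0     q1   q2 
 * q1     q3   q4 
 * q2     q5   q4 
   q3     q6   q7 
   q4     q8   q7 
   q5     q6   q9 
   q6    q10  q11 
   q7    q12  q11 
   q8    q10   q9 
   q9     q9   q9 
   q10    q0  q13 
   q11   q14  q13 
   q12    q0   q9 
   q13   q15   q2 
   q14    q1   q9 
 * q15    q3   q9 
(> = start, * = accepting)

start=q0; accept=q1,q2,q15; q0-0->q1; q0-1->q2; q1-0->q3; q1-1->q4; q2-0->q5; q2-1->q4; q3-0->q6; q3-1->q7; q4-0->q8; q4-1->q7; q5-0->q6; q5-1->q9; q6-0->q10; q6-1->q11; q7-0->q12; q7-1->q11; q8-0->q10; q8-1->q9; q9-0->q9; q9-1->q9; q10-0->q0; q10-1->q13; q11-0->q14; q11-1->q13; q12-0->q0; q12-1->q9; q13-0->q15; q13-1->q2; q14-0->q1; q14-1->q9; q15-0->q3; q15-1->q9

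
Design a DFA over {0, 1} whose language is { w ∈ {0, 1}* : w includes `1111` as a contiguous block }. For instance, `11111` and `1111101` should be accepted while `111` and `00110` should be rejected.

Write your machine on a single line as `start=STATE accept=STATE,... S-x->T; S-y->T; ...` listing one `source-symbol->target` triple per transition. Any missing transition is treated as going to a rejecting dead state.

Track how much of `1111` has been matched so far: state S0 is no progress, S4 is the absorbing accept state reached once `1111` has occurred. Intermediate states record partial matches; on a mismatch, fall back to the longest reusable overlap.
With 5 states:
        0   1  
>  S0   S0  S1 
   S1   S0  S2 
   S2   S0  S3 
   S3   S0  S4 
 * S4   S4  S4 
(> = start, * = accepting)

start=S0; accept=S4; S0-0->S0; S0-1->S1; S1-0->S0; S1-1->S2; S2-0->S0; S2-1->S3; S3-0->S0; S3-1->S4; S4-0->S4; S4-1->S4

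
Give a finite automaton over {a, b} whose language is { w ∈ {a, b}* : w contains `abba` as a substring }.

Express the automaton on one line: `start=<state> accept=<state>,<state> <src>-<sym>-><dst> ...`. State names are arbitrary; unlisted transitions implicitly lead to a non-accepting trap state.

start=q0 accept=q4 q0-a->q1 q0-b->q0 q1-a->q1 q1-b->q2 q2-a->q1 q2-b->q3 q3-a->q4 q3-b->q0 q4-a->q4 q4-b->q4

Track how much of `abba` has been matched so far: state q0 is no progress, q4 is the absorbing accept state reached once `abba` has occurred. Intermediate states record partial matches; on a mismatch, fall back to the longest reusable overlap.
5 states suffice.
        a   b  
>  q0   q1  q0 
   q1   q1  q2 
   q2   q1  q3 
   q3   q4  q0 
 * q4   q4  q4 
(> = start, * = accepting)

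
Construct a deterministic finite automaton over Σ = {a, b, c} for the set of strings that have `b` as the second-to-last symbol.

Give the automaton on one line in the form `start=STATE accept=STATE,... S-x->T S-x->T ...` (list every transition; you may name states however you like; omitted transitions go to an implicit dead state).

start=q0 accept=q7,q8,q9 q0-a->q1 q0-b->q2 q0-c->q3 q1-a->q4 q1-b->q5 q1-c->q6 q2-a->q7 q2-b->q8 q2-c->q9 q3-a->q10 q3-b->q11 q3-c->q12 q4-a->q4 q4-b->q5 q4-c->q6 q5-a->q7 q5-b->q8 q5-c->q9 q6-a->q10 q6-b->q11 q6-c->q12 q7-a->q4 q7-b->q5 q7-c->q6 q8-a->q7 q8-b->q8 q8-c->q9 q9-a->q10 q9-b->q11 q9-c->q12 q10-a->q4 q10-b->q5 q10-c->q6 q11-a->q7 q11-b->q8 q11-c->q9 q12-a->q10 q12-b->q11 q12-c->q12

Because acceptance depends on a position counted from the end, the machine has to buffer the most recent 2 symbols. Make each state the string of the last up-to-2 symbols read; on input `x` shift the window left and append `x`. Accept when the buffered window has length 2 and begins with `b`.
A 13-state machine:
          a    b    c  
>  q0     q1   q2   q3 
   q1     q4   q5   q6 
   q2     q7   q8   q9 
   q3    q10  q11  q12 
   q4     q4   q5   q6 
   q5     q7   q8   q9 
   q6    q10  q11  q12 
 * q7     q4   q5   q6 
 * q8     q7   q8   q9 
 * q9    q10  q11  q12 
   q10    q4   q5   q6 
   q11    q7   q8   q9 
   q12   q10  q11  q12 
(> = start, * = accepting)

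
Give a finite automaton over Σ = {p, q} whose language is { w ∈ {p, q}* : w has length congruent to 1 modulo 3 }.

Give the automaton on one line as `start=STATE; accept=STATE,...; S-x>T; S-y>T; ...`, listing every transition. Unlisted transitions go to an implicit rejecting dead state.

start=A; accept=B; A-p>B; A-q>B; B-p>C; B-q>C; C-p>A; C-q>A

Only the length mod 3 matters, so use a 3-cycle: from any state, every input symbol moves to the next state, wrapping C back to A. Mark B accepting.
With 3 states:
       p  q 
>  A   B  B 
 * B   C  C 
   C   A  A 
(> = start, * = accepting)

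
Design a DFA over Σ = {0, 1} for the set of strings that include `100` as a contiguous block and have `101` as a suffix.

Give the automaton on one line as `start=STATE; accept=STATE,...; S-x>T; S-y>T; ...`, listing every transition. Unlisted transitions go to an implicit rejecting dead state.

Run two small machines in parallel and take their product. The first has 4 states tracking whether and how much of `100` has been seen; the second has 4 states tracking how much of the suffix `101` has currently been matched. A product state is a pair (one from each), accepting exactly when both do.
With 8 states:
        0   1  
>  q0   q0  q1 
   q1   q2  q1 
   q2   q3  q4 
   q3   q3  q5 
   q4   q2  q1 
   q5   q6  q5 
   q6   q3  q7 
 * q7   q6  q5 
(> = start, * = accepting)

start=q0; accept=q7; q0-0>q0; q0-1>q1; q1-0>q2; q1-1>q1; q2-0>q3; q2-1>q4; q3-0>q3; q3-1>q5; q4-0>q2; q4-1>q1; q5-0>q6; q5-1>q5; q6-0>q3; q6-1>q7; q7-0>q6; q7-1>q5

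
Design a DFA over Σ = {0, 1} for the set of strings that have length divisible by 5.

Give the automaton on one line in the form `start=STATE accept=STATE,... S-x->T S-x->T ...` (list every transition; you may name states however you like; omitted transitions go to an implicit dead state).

start=s0 accept=s0 s0-0->s1 s0-1->s1 s1-0->s2 s1-1->s2 s2-0->s3 s2-1->s3 s3-0->s4 s3-1->s4 s4-0->s0 s4-1->s0

Count input length modulo 5: every symbol advances one step around the cycle s0 → s1 → s2 → s3 → s4 → s0. Accept at s0.
A 5-state machine:
        0   1  
>* s0   s1  s1 
   s1   s2  s2 
   s2   s3  s3 
   s3   s4  s4 
   s4   s0  s0 
(> = start, * = accepting)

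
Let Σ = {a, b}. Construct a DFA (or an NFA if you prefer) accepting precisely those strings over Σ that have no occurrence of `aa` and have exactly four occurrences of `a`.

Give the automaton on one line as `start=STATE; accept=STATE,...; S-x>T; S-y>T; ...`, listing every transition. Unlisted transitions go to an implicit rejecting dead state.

start=s0; accept=s8; s0-a>s1; s0-b>s0; s1-a>s2; s1-b>s3; s2-a>s2; s2-b>s2; s3-a>s4; s3-b>s3; s4-a>s2; s4-b>s5; s5-a>s6; s5-b>s5; s6-a>s2; s6-b>s7; s7-a>s8; s7-b>s7; s8-a>s2; s8-b>s8

Build one automaton per condition and run them in lockstep. One (3 states) tracks partial matches of the forbidden pattern `aa`; the other (6 states) tracks the count of `a`s, saturating at 5. Each combined state is a pair, one component from each; accept when both components accept. Equivalent product states are then merged.
        a   b  
>  s0   s1  s0 
   s1   s2  s3 
   s2   s2  s2 
   s3   s4  s3 
   s4   s2  s5 
   s5   s6  s5 
   s6   s2  s7 
   s7   s8  s7 
 * s8   s2  s8 
(> = start, * = accepting)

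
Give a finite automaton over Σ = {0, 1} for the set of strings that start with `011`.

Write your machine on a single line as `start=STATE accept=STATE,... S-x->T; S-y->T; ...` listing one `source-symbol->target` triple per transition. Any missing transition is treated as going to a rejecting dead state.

start=s0; accept=s3; s0-0->s1; s0-1->s4; s1-0->s4; s1-1->s2; s2-0->s4; s2-1->s3; s3-0->s3; s3-1->s3; s4-0->s4; s4-1->s4

Check the first 3 symbols one by one: s0 through s2 record how many have matched `011` so far; any wrong symbol goes to the dead state s4. After all 3 match we enter the accepting sink s3.
A 5-state machine:
        0   1  
>  s0   s1  s4 
   s1   s4  s2 
   s2   s4  s3 
 * s3   s3  s3 
   s4   s4  s4 
(> = start, * = accepting)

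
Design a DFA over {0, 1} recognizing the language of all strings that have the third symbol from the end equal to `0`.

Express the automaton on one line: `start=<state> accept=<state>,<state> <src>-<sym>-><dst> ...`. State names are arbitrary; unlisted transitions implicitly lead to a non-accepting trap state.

start=q0 accept=q7,q8,q9,q10 q0-0->q1 q0-1->q2 q1-0->q3 q1-1->q4 q2-0->q5 q2-1->q6 q3-0->q7 q3-1->q8 q4-0->q9 q4-1->q10 q5-0->q11 q5-1->q12 q6-0->q13 q6-1->q14 q7-0->q7 q7-1->q8 q8-0->q9 q8-1->q10 q9-0->q11 q9-1->q12 q10-0->q13 q10-1->q14 q11-0->q7 q11-1->q8 q12-0->q9 q12-1->q10 q13-0->q11 q13-1->q12 q14-0->q13 q14-1->q14

Because acceptance depends on a position counted from the end, the machine has to buffer the most recent 3 symbols. Make each state the string of the last up-to-3 symbols read; on input `x` shift the window left and append `x`. Accept when the buffered window has length 3 and begins with `0`.
          0    1  
>  q0     q1   q2 
   q1     q3   q4 
   q2     q5   q6 
   q3     q7   q8 
   q4     q9  q10 
   q5    q11  q12 
   q6    q13  q14 
 * q7     q7   q8 
 * q8     q9  q10 
 * q9    q11  q12 
 * q10   q13  q14 
   q11    q7   q8 
   q12    q9  q10 
   q13   q11  q12 
   q14   q13  q14 
(> = start, * = accepting)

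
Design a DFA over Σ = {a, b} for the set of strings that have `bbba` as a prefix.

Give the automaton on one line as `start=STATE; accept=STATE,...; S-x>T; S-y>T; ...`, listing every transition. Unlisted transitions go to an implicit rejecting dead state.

Check the first 4 symbols one by one: s0 through s3 record how many have matched `bbba` so far; any wrong symbol goes to the dead state s5. After all 4 match we enter the accepting sink s4.
        a   b  
>  s0   s5  s1 
   s1   s5  s2 
   s2   s5  s3 
   s3   s4  s5 
 * s4   s4  s4 
   s5   s5  s5 
(> = start, * = accepting)

start=s0; accept=s4; s0-a>s5; s0-b>s1; s1-a>s5; s1-b>s2; s2-a>s5; s2-b>s3; s3-a>s4; s3-b>s5; s4-a>s4; s4-b>s4; s5-a>s5; s5-b>s5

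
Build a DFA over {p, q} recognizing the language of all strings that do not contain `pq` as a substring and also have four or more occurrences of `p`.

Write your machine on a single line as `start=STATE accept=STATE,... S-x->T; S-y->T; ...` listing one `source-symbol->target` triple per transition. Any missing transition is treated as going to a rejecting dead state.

start=A; accept=G,I; A-p->B; A-q->A; B-p->C; B-q->D; C-p->E; C-q->F; D-p->F; D-q->D; E-p->G; E-q->H; F-p->H; F-q->F; G-p->I; G-q->J; H-p->J; H-q->H; I-p->I; I-q->K; J-p->K; J-q->J; K-p->K; K-q->K

Handle the two conditions separately and then intersect. One (3 states) tracks partial matches of the forbidden pattern `pq`; the other (6 states) tracks the count of `p`s, saturating at 5. Each combined state is a pair, one component from each; accept when both components accept.
An 11-state machine:
       p  q 
>  A   B  A 
   B   C  D 
   C   E  F 
   D   F  D 
   E   G  H 
   F   H  F 
 * G   I  J 
   H   J  H 
 * I   I  K 
   J   K  J 
   K   K  K 
(> = start, * = accepting)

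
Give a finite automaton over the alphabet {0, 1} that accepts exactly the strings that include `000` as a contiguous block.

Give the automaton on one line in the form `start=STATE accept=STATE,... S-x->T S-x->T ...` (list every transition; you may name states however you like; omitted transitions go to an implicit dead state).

start=S0 accept=S3 S0-0->S1 S0-1->S0 S1-0->S2 S1-1->S0 S2-0->S3 S2-1->S0 S3-0->S3 S3-1->S3

Track how much of `000` has been matched so far: state S0 is no progress, S3 is the absorbing accept state reached once `000` has occurred. Intermediate states record partial matches; on a mismatch, fall back to the longest reusable overlap.
A 4-state machine:
        0   1  
>  S0   S1  S0 
   S1   S2  S0 
   S2   S3  S0 
 * S3   S3  S3 
(> = start, * = accepting)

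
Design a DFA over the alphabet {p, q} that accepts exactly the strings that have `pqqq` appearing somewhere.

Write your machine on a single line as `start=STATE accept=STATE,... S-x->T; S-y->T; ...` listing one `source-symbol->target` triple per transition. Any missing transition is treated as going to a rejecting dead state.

start=A; accept=E; A-p->B; A-q->A; B-p->B; B-q->C; C-p->B; C-q->D; D-p->B; D-q->E; E-p->E; E-q->E

Track how much of `pqqq` has been matched so far: state A is no progress, E is the absorbing accept state reached once `pqqq` has occurred. Intermediate states record partial matches; on a mismatch, fall back to the longest reusable overlap.
       p  q 
>  A   B  A 
   B   B  C 
   C   B  D 
   D   B  E 
 * E   E  E 
(> = start, * = accepting)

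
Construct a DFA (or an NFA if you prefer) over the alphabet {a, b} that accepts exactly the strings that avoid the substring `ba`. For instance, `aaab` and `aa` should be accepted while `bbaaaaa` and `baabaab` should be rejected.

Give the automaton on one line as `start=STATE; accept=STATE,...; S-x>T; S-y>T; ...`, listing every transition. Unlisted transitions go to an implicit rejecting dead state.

start=s0; accept=s0,s1; s0-a>s0; s0-b>s1; s1-a>s2; s1-b>s1; s2-a>s2; s2-b>s2

This is the complement of 'contains `ba`'. Use the same substring-matching states — s0 through s2 holding how much of `ba` has just been matched — but flip the accepting set: everything except the trap s2 accepts.
With 3 states:
        a   b  
>* s0   s0  s1 
 * s1   s2  s1 
   s2   s2  s2 
(> = start, * = accepting)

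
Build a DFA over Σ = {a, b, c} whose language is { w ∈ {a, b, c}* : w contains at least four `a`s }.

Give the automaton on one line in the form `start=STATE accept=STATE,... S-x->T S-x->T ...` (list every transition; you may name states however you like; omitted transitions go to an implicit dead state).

start=q0 accept=q4,q5 q0-a->q1 q0-b->q0 q0-c->q0 q1-a->q2 q1-b->q1 q1-c->q1 q2-a->q3 q2-b->q2 q2-c->q2 q3-a->q4 q3-b->q3 q3-c->q3 q4-a->q5 q4-b->q4 q4-c->q4 q5-a->q5 q5-b->q5 q5-c->q5

Only the number of `a`s matters, and only up to 5. Make a chain q0 → q1 → q2 → q3 → q4 → q5 advanced by each `a` (with q5 absorbing); every other symbol self-loops. The accepting set is {q4, q5}.
With 6 states:
        a   b   c  
>  q0   q1  q0  q0 
   q1   q2  q1  q1 
   q2   q3  q2  q2 
   q3   q4  q3  q3 
 * q4   q5  q4  q4 
 * q5   q5  q5  q5 
(> = start, * = accepting)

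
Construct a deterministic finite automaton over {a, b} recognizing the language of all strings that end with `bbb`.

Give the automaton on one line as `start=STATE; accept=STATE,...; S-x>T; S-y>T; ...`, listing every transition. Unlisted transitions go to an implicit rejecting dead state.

start=s0; accept=s3; s0-a>s0; s0-b>s1; s1-a>s0; s1-b>s2; s2-a>s0; s2-b>s3; s3-a>s0; s3-b>s3

Let each state record the length of the longest suffix of the input read so far that is also a prefix of `bbb`. s1 means the last symbol is `b`; s2 means the last 2 symbols are `bb`; s3 means the last 3 symbols are `bbb`. Accept only at s3, where the string currently ends in `bbb`.
With 4 states:
        a   b  
>  s0   s0  s1 
   s1   s0  s2 
   s2   s0  s3 
 * s3   s0  s3 
(> = start, * = accepting)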